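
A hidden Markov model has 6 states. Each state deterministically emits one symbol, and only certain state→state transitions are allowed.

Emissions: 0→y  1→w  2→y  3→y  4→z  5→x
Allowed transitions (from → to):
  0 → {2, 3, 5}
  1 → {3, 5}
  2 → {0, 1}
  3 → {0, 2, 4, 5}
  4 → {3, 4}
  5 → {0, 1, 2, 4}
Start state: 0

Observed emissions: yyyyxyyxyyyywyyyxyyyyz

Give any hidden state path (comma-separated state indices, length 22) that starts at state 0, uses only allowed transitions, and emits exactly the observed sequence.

0,2,0,3,5,2,0,5,2,0,3,2,1,3,2,0,5,0,2,0,3,4

  [0] y  {0,2,3}  => 0  start
  [1] y  {0,2,3}  => 2  0->2 ok
  [2] y  {0,2,3}  => 0  2->0 ok
  [3] y  {0,2,3}  => 3  0->3 ok
  [4] x  {5}  => 5  3->5 ok
  [5] y  {0,2,3}  => 2  5->2 ok
  [6] y  {0,2,3}  => 0  2->0 ok
  [7] x  {5}  => 5  0->5 ok
  [8] y  {0,2,3}  => 2  5->2 ok
  [9] y  {0,2,3}  => 0  2->0 ok
  [10] y  {0,2,3}  => 3  0->3 ok
  [11] y  {0,2,3}  => 2  3->2 ok
  [12] w  {1}  => 1  2->1 ok
  [13] y  {0,2,3}  => 3  1->3 ok
  [14] y  {0,2,3}  => 2  3->2 ok
  [15] y  {0,2,3}  => 0  2->0 ok
  [16] x  {5}  => 5  0->5 ok
  [17] y  {0,2,3}  => 0  5->0 ok
  [18] y  {0,2,3}  => 2  0->2 ok
  [19] y  {0,2,3}  => 0  2->0 ok
  [20] y  {0,2,3}  => 3  0->3 ok
  [21] z  {4}  => 4  3->4 ok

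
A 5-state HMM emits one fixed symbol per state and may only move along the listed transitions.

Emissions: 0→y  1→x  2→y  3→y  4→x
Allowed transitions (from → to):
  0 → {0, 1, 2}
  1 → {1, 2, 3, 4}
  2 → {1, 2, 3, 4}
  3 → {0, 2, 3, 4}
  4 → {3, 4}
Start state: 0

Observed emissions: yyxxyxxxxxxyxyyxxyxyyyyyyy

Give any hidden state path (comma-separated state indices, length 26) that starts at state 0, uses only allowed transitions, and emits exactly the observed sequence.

0,2,4,4,3,4,4,4,4,4,4,3,4,3,2,4,4,3,4,3,0,0,2,2,3,2

  0: obs=y cand={0,2,3} pick 0 [start]
  1: obs=y cand={0,2,3} pick 2 [0->2 ok]
  2: obs=x cand={1,4} pick 4 [2->4 ok]
  3: obs=x cand={1,4} pick 4 [4->4 ok]
  4: obs=y cand={0,2,3} pick 3 [4->3 ok]
  5: obs=x cand={1,4} pick 4 [3->4 ok]
  6: obs=x cand={1,4} pick 4 [4->4 ok]
  7: obs=x cand={1,4} pick 4 [4->4 ok]
  8: obs=x cand={1,4} pick 4 [4->4 ok]
  9: obs=x cand={1,4} pick 4 [4->4 ok]
  10: obs=x cand={1,4} pick 4 [4->4 ok]
  11: obs=y cand={0,2,3} pick 3 [4->3 ok]
  12: obs=x cand={1,4} pick 4 [3->4 ok]
  13: obs=y cand={0,2,3} pick 3 [4->3 ok]
  14: obs=y cand={0,2,3} pick 2 [3->2 ok]
  15: obs=x cand={1,4} pick 4 [2->4 ok]
  16: obs=x cand={1,4} pick 4 [4->4 ok]
  17: obs=y cand={0,2,3} pick 3 [4->3 ok]
  18: obs=x cand={1,4} pick 4 [3->4 ok]
  19: obs=y cand={0,2,3} pick 3 [4->3 ok]
  20: obs=y cand={0,2,3} pick 0 [3->0 ok]
  21: obs=y cand={0,2,3} pick 0 [0->0 ok]
  22: obs=y cand={0,2,3} pick 2 [0->2 ok]
  23: obs=y cand={0,2,3} pick 2 [2->2 ok]
  24: obs=y cand={0,2,3} pick 3 [2->3 ok]
  25: obs=y cand={0,2,3} pick 2 [3->2 ok]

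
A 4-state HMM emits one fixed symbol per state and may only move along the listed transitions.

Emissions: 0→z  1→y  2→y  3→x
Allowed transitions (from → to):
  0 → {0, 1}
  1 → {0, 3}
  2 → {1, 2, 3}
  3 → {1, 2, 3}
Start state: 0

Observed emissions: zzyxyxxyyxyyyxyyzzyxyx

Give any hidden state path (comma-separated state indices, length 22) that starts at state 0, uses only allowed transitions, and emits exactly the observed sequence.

0,0,1,3,1,3,3,2,1,3,2,2,2,3,2,1,0,0,1,3,1,3

  [0] z  {0}  => 0  start
  [1] z  {0}  => 0  0->0 ok
  [2] y  {1,2}  => 1  0->1 ok
  [3] x  {3}  => 3  1->3 ok
  [4] y  {1,2}  => 1  3->1 ok
  [5] x  {3}  => 3  1->3 ok
  [6] x  {3}  => 3  3->3 ok
  [7] y  {1,2}  => 2  3->2 ok
  [8] y  {1,2}  => 1  2->1 ok
  [9] x  {3}  => 3  1->3 ok
  [10] y  {1,2}  => 2  3->2 ok
  [11] y  {1,2}  => 2  2->2 ok
  [12] y  {1,2}  => 2  2->2 ok
  [13] x  {3}  => 3  2->3 ok
  [14] y  {1,2}  => 2  3->2 ok
  [15] y  {1,2}  => 1  2->1 ok
  [16] z  {0}  => 0  1->0 ok
  [17] z  {0}  => 0  0->0 ok
  [18] y  {1,2}  => 1  0->1 ok
  [19] x  {3}  => 3  1->3 ok
  [20] y  {1,2}  => 1  3->1 ok
  [21] x  {3}  => 3  1->3 ok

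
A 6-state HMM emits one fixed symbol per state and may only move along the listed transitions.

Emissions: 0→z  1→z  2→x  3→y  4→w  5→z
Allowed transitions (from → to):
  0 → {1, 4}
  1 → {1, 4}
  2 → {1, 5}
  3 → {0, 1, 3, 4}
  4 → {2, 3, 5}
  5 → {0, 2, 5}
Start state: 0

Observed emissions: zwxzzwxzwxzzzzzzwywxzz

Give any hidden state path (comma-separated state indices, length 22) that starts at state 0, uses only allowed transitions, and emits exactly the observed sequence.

0,4,2,5,0,4,2,1,4,2,5,0,1,1,1,1,4,3,4,2,5,5

  0: obs=z cand={0,1,5} pick 0 [start]
  1: obs=w cand={4} pick 4 [0->4 ok]
  2: obs=x cand={2} pick 2 [4->2 ok]
  3: obs=z cand={0,1,5} pick 5 [2->5 ok]
  4: obs=z cand={0,1,5} pick 0 [5->0 ok]
  5: obs=w cand={4} pick 4 [0->4 ok]
  6: obs=x cand={2} pick 2 [4->2 ok]
  7: obs=z cand={0,1,5} pick 1 [2->1 ok]
  8: obs=w cand={4} pick 4 [1->4 ok]
  9: obs=x cand={2} pick 2 [4->2 ok]
  10: obs=z cand={0,1,5} pick 5 [2->5 ok]
  11: obs=z cand={0,1,5} pick 0 [5->0 ok]
  12: obs=z cand={0,1,5} pick 1 [0->1 ok]
  13: obs=z cand={0,1,5} pick 1 [1->1 ok]
  14: obs=z cand={0,1,5} pick 1 [1->1 ok]
  15: obs=z cand={0,1,5} pick 1 [1->1 ok]
  16: obs=w cand={4} pick 4 [1->4 ok]
  17: obs=y cand={3} pick 3 [4->3 ok]
  18: obs=w cand={4} pick 4 [3->4 ok]
  19: obs=x cand={2} pick 2 [4->2 ok]
  20: obs=z cand={0,1,5} pick 5 [2->5 ok]
  21: obs=z cand={0,1,5} pick 5 [5->5 ok]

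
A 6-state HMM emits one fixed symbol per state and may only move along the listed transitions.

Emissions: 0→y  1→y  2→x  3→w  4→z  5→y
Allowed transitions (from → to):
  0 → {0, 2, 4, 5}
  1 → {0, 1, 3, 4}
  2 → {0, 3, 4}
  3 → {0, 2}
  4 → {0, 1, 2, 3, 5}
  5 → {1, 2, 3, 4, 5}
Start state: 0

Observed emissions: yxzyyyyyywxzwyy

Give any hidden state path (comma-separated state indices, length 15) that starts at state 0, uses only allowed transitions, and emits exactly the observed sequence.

  pos 0: y in {0,1,5}, choose 0; start
  pos 1: x in {2}, choose 2; 0->2 ok
  pos 2: z in {4}, choose 4; 2->4 ok
  pos 3: y in {0,1,5}, choose 0; 4->0 ok
  pos 4: y in {0,1,5}, choose 0; 0->0 ok
  pos 5: y in {0,1,5}, choose 5; 0->5 ok
  pos 6: y in {0,1,5}, choose 5; 5->5 ok
  pos 7: y in {0,1,5}, choose 1; 5->1 ok
  pos 8: y in {0,1,5}, choose 1; 1->1 ok
  pos 9: w in {3}, choose 3; 1->3 ok
  pos 10: x in {2}, choose 2; 3->2 ok
  pos 11: z in {4}, choose 4; 2->4 ok
  pos 12: w in {3}, choose 3; 4->3 ok
  pos 13: y in {0,1,5}, choose 0; 3->0 ok
  pos 14: y in {0,1,5}, choose 0; 0->0 ok

0,2,4,0,0,5,5,1,1,3,2,4,3,0,0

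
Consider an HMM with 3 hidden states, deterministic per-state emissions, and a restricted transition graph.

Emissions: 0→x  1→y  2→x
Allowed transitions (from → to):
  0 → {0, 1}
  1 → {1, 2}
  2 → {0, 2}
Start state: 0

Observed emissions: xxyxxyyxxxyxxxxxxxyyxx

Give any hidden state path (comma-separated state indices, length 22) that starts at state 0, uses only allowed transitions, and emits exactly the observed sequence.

  t0 'x' -> {0,2}, take 0 (start)
  t1 'x' -> {0,2}, take 0 (0->0 ok)
  t2 'y' -> {1}, take 1 (0->1 ok)
  t3 'x' -> {0,2}, take 2 (1->2 ok)
  t4 'x' -> {0,2}, take 0 (2->0 ok)
  t5 'y' -> {1}, take 1 (0->1 ok)
  t6 'y' -> {1}, take 1 (1->1 ok)
  t7 'x' -> {0,2}, take 2 (1->2 ok)
  t8 'x' -> {0,2}, take 2 (2->2 ok)
  t9 'x' -> {0,2}, take 0 (2->0 ok)
  t10 'y' -> {1}, take 1 (0->1 ok)
  t11 'x' -> {0,2}, take 2 (1->2 ok)
  t12 'x' -> {0,2}, take 2 (2->2 ok)
  t13 'x' -> {0,2}, take 2 (2->2 ok)
  t14 'x' -> {0,2}, take 0 (2->0 ok)
  t15 'x' -> {0,2}, take 0 (0->0 ok)
  t16 'x' -> {0,2}, take 0 (0->0 ok)
  t17 'x' -> {0,2}, take 0 (0->0 ok)
  t18 'y' -> {1}, take 1 (0->1 ok)
  t19 'y' -> {1}, take 1 (1->1 ok)
  t20 'x' -> {0,2}, take 2 (1->2 ok)
  t21 'x' -> {0,2}, take 2 (2->2 ok)

0,0,1,2,0,1,1,2,2,0,1,2,2,2,0,0,0,0,1,1,2,2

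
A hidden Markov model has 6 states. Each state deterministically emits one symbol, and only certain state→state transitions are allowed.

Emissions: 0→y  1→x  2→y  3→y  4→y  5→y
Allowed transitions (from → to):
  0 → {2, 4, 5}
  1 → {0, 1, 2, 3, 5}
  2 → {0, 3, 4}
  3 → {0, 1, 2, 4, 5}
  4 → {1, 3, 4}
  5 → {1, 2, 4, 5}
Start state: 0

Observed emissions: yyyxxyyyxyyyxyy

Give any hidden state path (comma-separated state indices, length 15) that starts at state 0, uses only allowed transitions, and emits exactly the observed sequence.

  [0] y  {0,2,3,4,5}  => 0  start
  [1] y  {0,2,3,4,5}  => 2  0->2 ok
  [2] y  {0,2,3,4,5}  => 4  2->4 ok
  [3] x  {1}  => 1  4->1 ok
  [4] x  {1}  => 1  1->1 ok
  [5] y  {0,2,3,4,5}  => 3  1->3 ok
  [6] y  {0,2,3,4,5}  => 5  3->5 ok
  [7] y  {0,2,3,4,5}  => 4  5->4 ok
  [8] x  {1}  => 1  4->1 ok
  [9] y  {0,2,3,4,5}  => 3  1->3 ok
  [10] y  {0,2,3,4,5}  => 5  3->5 ok
  [11] y  {0,2,3,4,5}  => 4  5->4 ok
  [12] x  {1}  => 1  4->1 ok
  [13] y  {0,2,3,4,5}  => 0  1->0 ok
  [14] y  {0,2,3,4,5}  => 2  0->2 ok

0,2,4,1,1,3,5,4,1,3,5,4,1,0,2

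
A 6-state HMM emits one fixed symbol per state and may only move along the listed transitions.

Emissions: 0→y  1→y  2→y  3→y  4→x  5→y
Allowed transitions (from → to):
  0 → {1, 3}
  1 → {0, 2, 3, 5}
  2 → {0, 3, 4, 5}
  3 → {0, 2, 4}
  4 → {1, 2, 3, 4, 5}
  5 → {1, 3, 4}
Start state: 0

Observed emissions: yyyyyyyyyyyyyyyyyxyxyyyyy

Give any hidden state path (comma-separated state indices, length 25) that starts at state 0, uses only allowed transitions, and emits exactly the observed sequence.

0,1,2,5,3,2,5,1,3,0,1,0,1,5,3,2,5,4,2,4,1,3,2,3,0

  pos 0: y in {0,1,2,3,5}, choose 0; start
  pos 1: y in {0,1,2,3,5}, choose 1; 0->1 ok
  pos 2: y in {0,1,2,3,5}, choose 2; 1->2 ok
  pos 3: y in {0,1,2,3,5}, choose 5; 2->5 ok
  pos 4: y in {0,1,2,3,5}, choose 3; 5->3 ok
  pos 5: y in {0,1,2,3,5}, choose 2; 3->2 ok
  pos 6: y in {0,1,2,3,5}, choose 5; 2->5 ok
  pos 7: y in {0,1,2,3,5}, choose 1; 5->1 ok
  pos 8: y in {0,1,2,3,5}, choose 3; 1->3 ok
  pos 9: y in {0,1,2,3,5}, choose 0; 3->0 ok
  pos 10: y in {0,1,2,3,5}, choose 1; 0->1 ok
  pos 11: y in {0,1,2,3,5}, choose 0; 1->0 ok
  pos 12: y in {0,1,2,3,5}, choose 1; 0->1 ok
  pos 13: y in {0,1,2,3,5}, choose 5; 1->5 ok
  pos 14: y in {0,1,2,3,5}, choose 3; 5->3 ok
  pos 15: y in {0,1,2,3,5}, choose 2; 3->2 ok
  pos 16: y in {0,1,2,3,5}, choose 5; 2->5 ok
  pos 17: x in {4}, choose 4; 5->4 ok
  pos 18: y in {0,1,2,3,5}, choose 2; 4->2 ok
  pos 19: x in {4}, choose 4; 2->4 ok
  pos 20: y in {0,1,2,3,5}, choose 1; 4->1 ok
  pos 21: y in {0,1,2,3,5}, choose 3; 1->3 ok
  pos 22: y in {0,1,2,3,5}, choose 2; 3->2 ok
  pos 23: y in {0,1,2,3,5}, choose 3; 2->3 ok
  pos 24: y in {0,1,2,3,5}, choose 0; 3->0 ok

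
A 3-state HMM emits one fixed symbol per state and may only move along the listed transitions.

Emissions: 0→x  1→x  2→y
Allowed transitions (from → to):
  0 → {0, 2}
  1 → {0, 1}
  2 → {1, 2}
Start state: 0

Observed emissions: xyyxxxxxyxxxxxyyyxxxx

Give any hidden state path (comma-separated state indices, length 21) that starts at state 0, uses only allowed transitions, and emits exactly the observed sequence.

0,2,2,1,1,1,0,0,2,1,0,0,0,0,2,2,2,1,1,1,1

  t0 'x' -> {0,1}, take 0 (start)
  t1 'y' -> {2}, take 2 (0->2 ok)
  t2 'y' -> {2}, take 2 (2->2 ok)
  t3 'x' -> {0,1}, take 1 (2->1 ok)
  t4 'x' -> {0,1}, take 1 (1->1 ok)
  t5 'x' -> {0,1}, take 1 (1->1 ok)
  t6 'x' -> {0,1}, take 0 (1->0 ok)
  t7 'x' -> {0,1}, take 0 (0->0 ok)
  t8 'y' -> {2}, take 2 (0->2 ok)
  t9 'x' -> {0,1}, take 1 (2->1 ok)
  t10 'x' -> {0,1}, take 0 (1->0 ok)
  t11 'x' -> {0,1}, take 0 (0->0 ok)
  t12 'x' -> {0,1}, take 0 (0->0 ok)
  t13 'x' -> {0,1}, take 0 (0->0 ok)
  t14 'y' -> {2}, take 2 (0->2 ok)
  t15 'y' -> {2}, take 2 (2->2 ok)
  t16 'y' -> {2}, take 2 (2->2 ok)
  t17 'x' -> {0,1}, take 1 (2->1 ok)
  t18 'x' -> {0,1}, take 1 (1->1 ok)
  t19 'x' -> {0,1}, take 1 (1->1 ok)
  t20 'x' -> {0,1}, take 1 (1->1 ok)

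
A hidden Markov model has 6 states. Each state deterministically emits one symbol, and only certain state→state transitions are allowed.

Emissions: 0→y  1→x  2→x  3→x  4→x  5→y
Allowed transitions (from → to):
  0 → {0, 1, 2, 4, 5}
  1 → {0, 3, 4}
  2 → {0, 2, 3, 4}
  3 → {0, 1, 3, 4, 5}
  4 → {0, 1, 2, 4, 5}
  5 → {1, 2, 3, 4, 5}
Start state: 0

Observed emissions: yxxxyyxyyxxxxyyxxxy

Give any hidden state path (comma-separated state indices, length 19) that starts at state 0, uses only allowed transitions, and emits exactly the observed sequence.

  pos 0: y in {0,5}, choose 0; start
  pos 1: x in {1,2,3,4}, choose 4; 0->4 ok
  pos 2: x in {1,2,3,4}, choose 2; 4->2 ok
  pos 3: x in {1,2,3,4}, choose 3; 2->3 ok
  pos 4: y in {0,5}, choose 0; 3->0 ok
  pos 5: y in {0,5}, choose 5; 0->5 ok
  pos 6: x in {1,2,3,4}, choose 4; 5->4 ok
  pos 7: y in {0,5}, choose 0; 4->0 ok
  pos 8: y in {0,5}, choose 5; 0->5 ok
  pos 9: x in {1,2,3,4}, choose 3; 5->3 ok
  pos 10: x in {1,2,3,4}, choose 1; 3->1 ok
  pos 11: x in {1,2,3,4}, choose 3; 1->3 ok
  pos 12: x in {1,2,3,4}, choose 3; 3->3 ok
  pos 13: y in {0,5}, choose 0; 3->0 ok
  pos 14: y in {0,5}, choose 0; 0->0 ok
  pos 15: x in {1,2,3,4}, choose 2; 0->2 ok
  pos 16: x in {1,2,3,4}, choose 3; 2->3 ok
  pos 17: x in {1,2,3,4}, choose 4; 3->4 ok
  pos 18: y in {0,5}, choose 5; 4->5 ok

0,4,2,3,0,5,4,0,5,3,1,3,3,0,0,2,3,4,5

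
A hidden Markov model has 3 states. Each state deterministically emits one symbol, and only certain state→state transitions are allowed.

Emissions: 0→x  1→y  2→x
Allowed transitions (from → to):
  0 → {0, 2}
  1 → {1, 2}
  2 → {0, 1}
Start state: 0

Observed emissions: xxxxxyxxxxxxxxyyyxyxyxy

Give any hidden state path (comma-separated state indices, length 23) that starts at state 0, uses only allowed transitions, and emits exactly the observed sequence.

  pos 0: x in {0,2}, choose 0; start
  pos 1: x in {0,2}, choose 0; 0->0 ok
  pos 2: x in {0,2}, choose 2; 0->2 ok
  pos 3: x in {0,2}, choose 0; 2->0 ok
  pos 4: x in {0,2}, choose 2; 0->2 ok
  pos 5: y in {1}, choose 1; 2->1 ok
  pos 6: x in {0,2}, choose 2; 1->2 ok
  pos 7: x in {0,2}, choose 0; 2->0 ok
  pos 8: x in {0,2}, choose 2; 0->2 ok
  pos 9: x in {0,2}, choose 0; 2->0 ok
  pos 10: x in {0,2}, choose 0; 0->0 ok
  pos 11: x in {0,2}, choose 0; 0->0 ok
  pos 12: x in {0,2}, choose 0; 0->0 ok
  pos 13: x in {0,2}, choose 2; 0->2 ok
  pos 14: y in {1}, choose 1; 2->1 ok
  pos 15: y in {1}, choose 1; 1->1 ok
  pos 16: y in {1}, choose 1; 1->1 ok
  pos 17: x in {0,2}, choose 2; 1->2 ok
  pos 18: y in {1}, choose 1; 2->1 ok
  pos 19: x in {0,2}, choose 2; 1->2 ok
  pos 20: y in {1}, choose 1; 2->1 ok
  pos 21: x in {0,2}, choose 2; 1->2 ok
  pos 22: y in {1}, choose 1; 2->1 ok

0,0,2,0,2,1,2,0,2,0,0,0,0,2,1,1,1,2,1,2,1,2,1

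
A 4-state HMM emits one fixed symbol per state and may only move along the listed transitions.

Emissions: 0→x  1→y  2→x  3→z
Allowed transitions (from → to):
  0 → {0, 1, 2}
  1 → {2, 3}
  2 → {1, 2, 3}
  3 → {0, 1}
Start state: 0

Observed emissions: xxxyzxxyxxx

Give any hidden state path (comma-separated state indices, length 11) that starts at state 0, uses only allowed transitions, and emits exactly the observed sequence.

  0: obs=x cand={0,2} pick 0 [start]
  1: obs=x cand={0,2} pick 0 [0->0 ok]
  2: obs=x cand={0,2} pick 0 [0->0 ok]
  3: obs=y cand={1} pick 1 [0->1 ok]
  4: obs=z cand={3} pick 3 [1->3 ok]
  5: obs=x cand={0,2} pick 0 [3->0 ok]
  6: obs=x cand={0,2} pick 2 [0->2 ok]
  7: obs=y cand={1} pick 1 [2->1 ok]
  8: obs=x cand={0,2} pick 2 [1->2 ok]
  9: obs=x cand={0,2} pick 2 [2->2 ok]
  10: obs=x cand={0,2} pick 2 [2->2 ok]

0,0,0,1,3,0,2,1,2,2,2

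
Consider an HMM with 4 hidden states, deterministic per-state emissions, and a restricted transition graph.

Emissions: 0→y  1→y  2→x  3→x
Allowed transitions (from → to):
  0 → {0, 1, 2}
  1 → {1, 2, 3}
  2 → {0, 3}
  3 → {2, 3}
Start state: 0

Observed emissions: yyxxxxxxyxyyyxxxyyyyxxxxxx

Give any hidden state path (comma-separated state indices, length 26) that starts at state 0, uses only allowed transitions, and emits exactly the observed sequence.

  0: obs=y cand={0,1} pick 0 [start]
  1: obs=y cand={0,1} pick 1 [0->1 ok]
  2: obs=x cand={2,3} pick 3 [1->3 ok]
  3: obs=x cand={2,3} pick 2 [3->2 ok]
  4: obs=x cand={2,3} pick 3 [2->3 ok]
  5: obs=x cand={2,3} pick 2 [3->2 ok]
  6: obs=x cand={2,3} pick 3 [2->3 ok]
  7: obs=x cand={2,3} pick 2 [3->2 ok]
  8: obs=y cand={0,1} pick 0 [2->0 ok]
  9: obs=x cand={2,3} pick 2 [0->2 ok]
  10: obs=y cand={0,1} pick 0 [2->0 ok]
  11: obs=y cand={0,1} pick 0 [0->0 ok]
  12: obs=y cand={0,1} pick 0 [0->0 ok]
  13: obs=x cand={2,3} pick 2 [0->2 ok]
  14: obs=x cand={2,3} pick 3 [2->3 ok]
  15: obs=x cand={2,3} pick 2 [3->2 ok]
  16: obs=y cand={0,1} pick 0 [2->0 ok]
  17: obs=y cand={0,1} pick 0 [0->0 ok]
  18: obs=y cand={0,1} pick 1 [0->1 ok]
  19: obs=y cand={0,1} pick 1 [1->1 ok]
  20: obs=x cand={2,3} pick 3 [1->3 ok]
  21: obs=x cand={2,3} pick 3 [3->3 ok]
  22: obs=x cand={2,3} pick 3 [3->3 ok]
  23: obs=x cand={2,3} pick 2 [3->2 ok]
  24: obs=x cand={2,3} pick 3 [2->3 ok]
  25: obs=x cand={2,3} pick 2 [3->2 ok]

0,1,3,2,3,2,3,2,0,2,0,0,0,2,3,2,0,0,1,1,3,3,3,2,3,2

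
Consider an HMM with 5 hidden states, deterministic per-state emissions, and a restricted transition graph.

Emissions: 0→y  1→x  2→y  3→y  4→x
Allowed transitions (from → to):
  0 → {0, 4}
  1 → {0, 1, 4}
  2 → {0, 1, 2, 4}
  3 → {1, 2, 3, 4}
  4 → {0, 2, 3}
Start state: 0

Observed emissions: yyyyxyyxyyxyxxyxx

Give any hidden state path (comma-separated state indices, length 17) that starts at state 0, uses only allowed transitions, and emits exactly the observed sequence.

0,0,0,0,4,0,0,4,2,0,4,3,1,4,2,1,1

  t0 'y' -> {0,2,3}, take 0 (start)
  t1 'y' -> {0,2,3}, take 0 (0->0 ok)
  t2 'y' -> {0,2,3}, take 0 (0->0 ok)
  t3 'y' -> {0,2,3}, take 0 (0->0 ok)
  t4 'x' -> {1,4}, take 4 (0->4 ok)
  t5 'y' -> {0,2,3}, take 0 (4->0 ok)
  t6 'y' -> {0,2,3}, take 0 (0->0 ok)
  t7 'x' -> {1,4}, take 4 (0->4 ok)
  t8 'y' -> {0,2,3}, take 2 (4->2 ok)
  t9 'y' -> {0,2,3}, take 0 (2->0 ok)
  t10 'x' -> {1,4}, take 4 (0->4 ok)
  t11 'y' -> {0,2,3}, take 3 (4->3 ok)
  t12 'x' -> {1,4}, take 1 (3->1 ok)
  t13 'x' -> {1,4}, take 4 (1->4 ok)
  t14 'y' -> {0,2,3}, take 2 (4->2 ok)
  t15 'x' -> {1,4}, take 1 (2->1 ok)
  t16 'x' -> {1,4}, take 1 (1->1 ok)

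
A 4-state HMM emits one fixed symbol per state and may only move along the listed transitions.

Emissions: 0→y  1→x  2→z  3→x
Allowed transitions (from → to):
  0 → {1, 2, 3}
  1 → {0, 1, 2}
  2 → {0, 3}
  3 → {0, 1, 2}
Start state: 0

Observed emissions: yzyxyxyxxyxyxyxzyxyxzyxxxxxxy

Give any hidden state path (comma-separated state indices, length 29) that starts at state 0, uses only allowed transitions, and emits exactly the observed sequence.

0,2,0,3,0,1,0,1,1,0,3,0,3,0,3,2,0,1,0,3,2,0,3,1,1,1,1,1,0

  0: obs=y cand={0} pick 0 [start]
  1: obs=z cand={2} pick 2 [0->2 ok]
  2: obs=y cand={0} pick 0 [2->0 ok]
  3: obs=x cand={1,3} pick 3 [0->3 ok]
  4: obs=y cand={0} pick 0 [3->0 ok]
  5: obs=x cand={1,3} pick 1 [0->1 ok]
  6: obs=y cand={0} pick 0 [1->0 ok]
  7: obs=x cand={1,3} pick 1 [0->1 ok]
  8: obs=x cand={1,3} pick 1 [1->1 ok]
  9: obs=y cand={0} pick 0 [1->0 ok]
  10: obs=x cand={1,3} pick 3 [0->3 ok]
  11: obs=y cand={0} pick 0 [3->0 ok]
  12: obs=x cand={1,3} pick 3 [0->3 ok]
  13: obs=y cand={0} pick 0 [3->0 ok]
  14: obs=x cand={1,3} pick 3 [0->3 ok]
  15: obs=z cand={2} pick 2 [3->2 ok]
  16: obs=y cand={0} pick 0 [2->0 ok]
  17: obs=x cand={1,3} pick 1 [0->1 ok]
  18: obs=y cand={0} pick 0 [1->0 ok]
  19: obs=x cand={1,3} pick 3 [0->3 ok]
  20: obs=z cand={2} pick 2 [3->2 ok]
  21: obs=y cand={0} pick 0 [2->0 ok]
  22: obs=x cand={1,3} pick 3 [0->3 ok]
  23: obs=x cand={1,3} pick 1 [3->1 ok]
  24: obs=x cand={1,3} pick 1 [1->1 ok]
  25: obs=x cand={1,3} pick 1 [1->1 ok]
  26: obs=x cand={1,3} pick 1 [1->1 ok]
  27: obs=x cand={1,3} pick 1 [1->1 ok]
  28: obs=y cand={0} pick 0 [1->0 ok]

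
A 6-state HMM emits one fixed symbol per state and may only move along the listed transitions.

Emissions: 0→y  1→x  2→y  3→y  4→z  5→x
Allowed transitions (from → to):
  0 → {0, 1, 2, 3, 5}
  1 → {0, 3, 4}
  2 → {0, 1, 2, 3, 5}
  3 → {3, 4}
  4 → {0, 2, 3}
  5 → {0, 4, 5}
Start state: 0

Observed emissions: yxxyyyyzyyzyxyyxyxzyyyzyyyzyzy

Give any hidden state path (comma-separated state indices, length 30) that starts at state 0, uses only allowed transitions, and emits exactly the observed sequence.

0,5,5,0,3,3,3,4,0,3,4,2,1,0,0,1,0,5,4,3,3,3,4,2,3,3,4,3,4,0

  [0] y  {0,2,3}  => 0  start
  [1] x  {1,5}  => 5  0->5 ok
  [2] x  {1,5}  => 5  5->5 ok
  [3] y  {0,2,3}  => 0  5->0 ok
  [4] y  {0,2,3}  => 3  0->3 ok
  [5] y  {0,2,3}  => 3  3->3 ok
  [6] y  {0,2,3}  => 3  3->3 ok
  [7] z  {4}  => 4  3->4 ok
  [8] y  {0,2,3}  => 0  4->0 ok
  [9] y  {0,2,3}  => 3  0->3 ok
  [10] z  {4}  => 4  3->4 ok
  [11] y  {0,2,3}  => 2  4->2 ok
  [12] x  {1,5}  => 1  2->1 ok
  [13] y  {0,2,3}  => 0  1->0 ok
  [14] y  {0,2,3}  => 0  0->0 ok
  [15] x  {1,5}  => 1  0->1 ok
  [16] y  {0,2,3}  => 0  1->0 ok
  [17] x  {1,5}  => 5  0->5 ok
  [18] z  {4}  => 4  5->4 ok
  [19] y  {0,2,3}  => 3  4->3 ok
  [20] y  {0,2,3}  => 3  3->3 ok
  [21] y  {0,2,3}  => 3  3->3 ok
  [22] z  {4}  => 4  3->4 ok
  [23] y  {0,2,3}  => 2  4->2 ok
  [24] y  {0,2,3}  => 3  2->3 ok
  [25] y  {0,2,3}  => 3  3->3 ok
  [26] z  {4}  => 4  3->4 ok
  [27] y  {0,2,3}  => 3  4->3 ok
  [28] z  {4}  => 4  3->4 ok
  [29] y  {0,2,3}  => 0  4->0 ok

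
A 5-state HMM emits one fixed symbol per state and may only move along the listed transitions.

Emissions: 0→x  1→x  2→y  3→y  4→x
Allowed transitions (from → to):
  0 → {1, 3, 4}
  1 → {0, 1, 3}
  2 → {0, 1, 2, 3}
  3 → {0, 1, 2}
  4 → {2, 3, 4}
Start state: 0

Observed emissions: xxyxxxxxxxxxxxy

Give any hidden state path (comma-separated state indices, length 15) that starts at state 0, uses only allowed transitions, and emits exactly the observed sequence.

0,1,3,1,1,0,1,0,1,0,4,4,4,4,2

  pos 0: x in {0,1,4}, choose 0; start
  pos 1: x in {0,1,4}, choose 1; 0->1 ok
  pos 2: y in {2,3}, choose 3; 1->3 ok
  pos 3: x in {0,1,4}, choose 1; 3->1 ok
  pos 4: x in {0,1,4}, choose 1; 1->1 ok
  pos 5: x in {0,1,4}, choose 0; 1->0 ok
  pos 6: x in {0,1,4}, choose 1; 0->1 ok
  pos 7: x in {0,1,4}, choose 0; 1->0 ok
  pos 8: x in {0,1,4}, choose 1; 0->1 ok
  pos 9: x in {0,1,4}, choose 0; 1->0 ok
  pos 10: x in {0,1,4}, choose 4; 0->4 ok
  pos 11: x in {0,1,4}, choose 4; 4->4 ok
  pos 12: x in {0,1,4}, choose 4; 4->4 ok
  pos 13: x in {0,1,4}, choose 4; 4->4 ok
  pos 14: y in {2,3}, choose 2; 4->2 ok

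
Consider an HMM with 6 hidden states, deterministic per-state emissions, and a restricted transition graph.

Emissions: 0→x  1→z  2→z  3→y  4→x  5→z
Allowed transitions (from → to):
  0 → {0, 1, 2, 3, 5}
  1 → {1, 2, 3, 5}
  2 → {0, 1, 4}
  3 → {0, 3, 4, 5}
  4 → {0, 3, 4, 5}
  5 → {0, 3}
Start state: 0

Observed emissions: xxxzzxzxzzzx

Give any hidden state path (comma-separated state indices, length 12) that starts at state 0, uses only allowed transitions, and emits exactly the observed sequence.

  pos 0: x in {0,4}, choose 0; start
  pos 1: x in {0,4}, choose 0; 0->0 ok
  pos 2: x in {0,4}, choose 0; 0->0 ok
  pos 3: z in {1,2,5}, choose 1; 0->1 ok
  pos 4: z in {1,2,5}, choose 5; 1->5 ok
  pos 5: x in {0,4}, choose 0; 5->0 ok
  pos 6: z in {1,2,5}, choose 5; 0->5 ok
  pos 7: x in {0,4}, choose 0; 5->0 ok
  pos 8: z in {1,2,5}, choose 1; 0->1 ok
  pos 9: z in {1,2,5}, choose 1; 1->1 ok
  pos 10: z in {1,2,5}, choose 5; 1->5 ok
  pos 11: x in {0,4}, choose 0; 5->0 ok

0,0,0,1,5,0,5,0,1,1,5,0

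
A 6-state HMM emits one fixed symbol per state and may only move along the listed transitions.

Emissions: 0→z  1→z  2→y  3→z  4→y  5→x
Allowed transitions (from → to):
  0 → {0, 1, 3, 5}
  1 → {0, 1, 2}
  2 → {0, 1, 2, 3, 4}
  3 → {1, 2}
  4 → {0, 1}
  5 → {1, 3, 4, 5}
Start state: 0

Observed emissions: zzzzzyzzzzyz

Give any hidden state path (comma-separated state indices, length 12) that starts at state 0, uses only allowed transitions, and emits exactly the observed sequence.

0,3,1,0,3,2,0,3,1,1,2,1

  [0] z  {0,1,3}  => 0  start
  [1] z  {0,1,3}  => 3  0->3 ok
  [2] z  {0,1,3}  => 1  3->1 ok
  [3] z  {0,1,3}  => 0  1->0 ok
  [4] z  {0,1,3}  => 3  0->3 ok
  [5] y  {2,4}  => 2  3->2 ok
  [6] z  {0,1,3}  => 0  2->0 ok
  [7] z  {0,1,3}  => 3  0->3 ok
  [8] z  {0,1,3}  => 1  3->1 ok
  [9] z  {0,1,3}  => 1  1->1 ok
  [10] y  {2,4}  => 2  1->2 ok
  [11] z  {0,1,3}  => 1  2->1 ok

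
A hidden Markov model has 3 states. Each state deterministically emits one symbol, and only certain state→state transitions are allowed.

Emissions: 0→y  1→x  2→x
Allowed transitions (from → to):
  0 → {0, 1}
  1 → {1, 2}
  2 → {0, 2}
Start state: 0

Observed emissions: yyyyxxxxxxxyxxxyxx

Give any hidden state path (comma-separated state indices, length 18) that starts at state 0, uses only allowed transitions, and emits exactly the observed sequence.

0,0,0,0,1,1,1,1,1,1,2,0,1,2,2,0,1,2

  0: obs=y cand={0} pick 0 [start]
  1: obs=y cand={0} pick 0 [0->0 ok]
  2: obs=y cand={0} pick 0 [0->0 ok]
  3: obs=y cand={0} pick 0 [0->0 ok]
  4: obs=x cand={1,2} pick 1 [0->1 ok]
  5: obs=x cand={1,2} pick 1 [1->1 ok]
  6: obs=x cand={1,2} pick 1 [1->1 ok]
  7: obs=x cand={1,2} pick 1 [1->1 ok]
  8: obs=x cand={1,2} pick 1 [1->1 ok]
  9: obs=x cand={1,2} pick 1 [1->1 ok]
  10: obs=x cand={1,2} pick 2 [1->2 ok]
  11: obs=y cand={0} pick 0 [2->0 ok]
  12: obs=x cand={1,2} pick 1 [0->1 ok]
  13: obs=x cand={1,2} pick 2 [1->2 ok]
  14: obs=x cand={1,2} pick 2 [2->2 ok]
  15: obs=y cand={0} pick 0 [2->0 ok]
  16: obs=x cand={1,2} pick 1 [0->1 ok]
  17: obs=x cand={1,2} pick 2 [1->2 ok]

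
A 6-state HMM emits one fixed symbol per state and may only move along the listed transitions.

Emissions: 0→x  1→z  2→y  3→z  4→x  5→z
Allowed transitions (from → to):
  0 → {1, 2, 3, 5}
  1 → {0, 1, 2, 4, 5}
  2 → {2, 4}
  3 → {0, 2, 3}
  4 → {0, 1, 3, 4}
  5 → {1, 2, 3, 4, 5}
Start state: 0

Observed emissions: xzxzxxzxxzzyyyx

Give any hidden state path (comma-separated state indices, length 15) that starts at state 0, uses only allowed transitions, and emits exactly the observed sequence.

  0: obs=x cand={0,4} pick 0 [start]
  1: obs=z cand={1,3,5} pick 1 [0->1 ok]
  2: obs=x cand={0,4} pick 0 [1->0 ok]
  3: obs=z cand={1,3,5} pick 5 [0->5 ok]
  4: obs=x cand={0,4} pick 4 [5->4 ok]
  5: obs=x cand={0,4} pick 0 [4->0 ok]
  6: obs=z cand={1,3,5} pick 1 [0->1 ok]
  7: obs=x cand={0,4} pick 4 [1->4 ok]
  8: obs=x cand={0,4} pick 0 [4->0 ok]
  9: obs=z cand={1,3,5} pick 3 [0->3 ok]
  10: obs=z cand={1,3,5} pick 3 [3->3 ok]
  11: obs=y cand={2} pick 2 [3->2 ok]
  12: obs=y cand={2} pick 2 [2->2 ok]
  13: obs=y cand={2} pick 2 [2->2 ok]
  14: obs=x cand={0,4} pick 4 [2->4 ok]

0,1,0,5,4,0,1,4,0,3,3,2,2,2,4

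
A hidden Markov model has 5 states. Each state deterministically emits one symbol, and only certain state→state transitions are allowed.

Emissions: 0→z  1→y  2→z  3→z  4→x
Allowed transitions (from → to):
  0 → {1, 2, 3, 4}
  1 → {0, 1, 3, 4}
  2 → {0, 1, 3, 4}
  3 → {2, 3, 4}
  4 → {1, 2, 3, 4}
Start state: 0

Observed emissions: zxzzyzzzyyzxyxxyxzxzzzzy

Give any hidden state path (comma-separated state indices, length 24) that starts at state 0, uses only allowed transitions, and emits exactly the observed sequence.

  [0] z  {0,2,3}  => 0  start
  [1] x  {4}  => 4  0->4 ok
  [2] z  {0,2,3}  => 2  4->2 ok
  [3] z  {0,2,3}  => 0  2->0 ok
  [4] y  {1}  => 1  0->1 ok
  [5] z  {0,2,3}  => 3  1->3 ok
  [6] z  {0,2,3}  => 2  3->2 ok
  [7] z  {0,2,3}  => 0  2->0 ok
  [8] y  {1}  => 1  0->1 ok
  [9] y  {1}  => 1  1->1 ok
  [10] z  {0,2,3}  => 3  1->3 ok
  [11] x  {4}  => 4  3->4 ok
  [12] y  {1}  => 1  4->1 ok
  [13] x  {4}  => 4  1->4 ok
  [14] x  {4}  => 4  4->4 ok
  [15] y  {1}  => 1  4->1 ok
  [16] x  {4}  => 4  1->4 ok
  [17] z  {0,2,3}  => 3  4->3 ok
  [18] x  {4}  => 4  3->4 ok
  [19] z  {0,2,3}  => 3  4->3 ok
  [20] z  {0,2,3}  => 3  3->3 ok
  [21] z  {0,2,3}  => 3  3->3 ok
  [22] z  {0,2,3}  => 2  3->2 ok
  [23] y  {1}  => 1  2->1 ok

0,4,2,0,1,3,2,0,1,1,3,4,1,4,4,1,4,3,4,3,3,3,2,1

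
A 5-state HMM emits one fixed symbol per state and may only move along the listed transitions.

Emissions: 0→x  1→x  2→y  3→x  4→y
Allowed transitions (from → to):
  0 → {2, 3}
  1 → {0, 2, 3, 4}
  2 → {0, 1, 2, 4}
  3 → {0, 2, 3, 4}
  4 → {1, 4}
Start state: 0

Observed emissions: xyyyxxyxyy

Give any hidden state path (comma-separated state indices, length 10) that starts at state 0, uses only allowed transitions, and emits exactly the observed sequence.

  0: obs=x cand={0,1,3} pick 0 [start]
  1: obs=y cand={2,4} pick 2 [0->2 ok]
  2: obs=y cand={2,4} pick 4 [2->4 ok]
  3: obs=y cand={2,4} pick 4 [4->4 ok]
  4: obs=x cand={0,1,3} pick 1 [4->1 ok]
  5: obs=x cand={0,1,3} pick 0 [1->0 ok]
  6: obs=y cand={2,4} pick 2 [0->2 ok]
  7: obs=x cand={0,1,3} pick 0 [2->0 ok]
  8: obs=y cand={2,4} pick 2 [0->2 ok]
  9: obs=y cand={2,4} pick 4 [2->4 ok]

0,2,4,4,1,0,2,0,2,4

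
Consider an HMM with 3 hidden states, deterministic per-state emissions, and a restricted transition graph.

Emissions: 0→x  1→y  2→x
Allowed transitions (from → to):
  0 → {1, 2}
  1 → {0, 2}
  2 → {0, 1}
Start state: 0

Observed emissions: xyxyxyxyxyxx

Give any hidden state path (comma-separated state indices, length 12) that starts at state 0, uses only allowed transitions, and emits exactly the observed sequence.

0,1,0,1,2,1,0,1,0,1,2,0

  t0 'x' -> {0,2}, take 0 (start)
  t1 'y' -> {1}, take 1 (0->1 ok)
  t2 'x' -> {0,2}, take 0 (1->0 ok)
  t3 'y' -> {1}, take 1 (0->1 ok)
  t4 'x' -> {0,2}, take 2 (1->2 ok)
  t5 'y' -> {1}, take 1 (2->1 ok)
  t6 'x' -> {0,2}, take 0 (1->0 ok)
  t7 'y' -> {1}, take 1 (0->1 ok)
  t8 'x' -> {0,2}, take 0 (1->0 ok)
  t9 'y' -> {1}, take 1 (0->1 ok)
  t10 'x' -> {0,2}, take 2 (1->2 ok)
  t11 'x' -> {0,2}, take 0 (2->0 ok)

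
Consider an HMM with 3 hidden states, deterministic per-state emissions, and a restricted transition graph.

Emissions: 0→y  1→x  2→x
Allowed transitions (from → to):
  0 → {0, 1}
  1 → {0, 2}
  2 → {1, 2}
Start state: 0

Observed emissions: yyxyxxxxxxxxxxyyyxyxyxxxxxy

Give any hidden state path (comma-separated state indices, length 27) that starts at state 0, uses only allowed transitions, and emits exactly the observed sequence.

  pos 0: y in {0}, choose 0; start
  pos 1: y in {0}, choose 0; 0->0 ok
  pos 2: x in {1,2}, choose 1; 0->1 ok
  pos 3: y in {0}, choose 0; 1->0 ok
  pos 4: x in {1,2}, choose 1; 0->1 ok
  pos 5: x in {1,2}, choose 2; 1->2 ok
  pos 6: x in {1,2}, choose 1; 2->1 ok
  pos 7: x in {1,2}, choose 2; 1->2 ok
  pos 8: x in {1,2}, choose 2; 2->2 ok
  pos 9: x in {1,2}, choose 2; 2->2 ok
  pos 10: x in {1,2}, choose 2; 2->2 ok
  pos 11: x in {1,2}, choose 2; 2->2 ok
  pos 12: x in {1,2}, choose 2; 2->2 ok
  pos 13: x in {1,2}, choose 1; 2->1 ok
  pos 14: y in {0}, choose 0; 1->0 ok
  pos 15: y in {0}, choose 0; 0->0 ok
  pos 16: y in {0}, choose 0; 0->0 ok
  pos 17: x in {1,2}, choose 1; 0->1 ok
  pos 18: y in {0}, choose 0; 1->0 ok
  pos 19: x in {1,2}, choose 1; 0->1 ok
  pos 20: y in {0}, choose 0; 1->0 ok
  pos 21: x in {1,2}, choose 1; 0->1 ok
  pos 22: x in {1,2}, choose 2; 1->2 ok
  pos 23: x in {1,2}, choose 2; 2->2 ok
  pos 24: x in {1,2}, choose 2; 2->2 ok
  pos 25: x in {1,2}, choose 1; 2->1 ok
  pos 26: y in {0}, choose 0; 1->0 ok

0,0,1,0,1,2,1,2,2,2,2,2,2,1,0,0,0,1,0,1,0,1,2,2,2,1,0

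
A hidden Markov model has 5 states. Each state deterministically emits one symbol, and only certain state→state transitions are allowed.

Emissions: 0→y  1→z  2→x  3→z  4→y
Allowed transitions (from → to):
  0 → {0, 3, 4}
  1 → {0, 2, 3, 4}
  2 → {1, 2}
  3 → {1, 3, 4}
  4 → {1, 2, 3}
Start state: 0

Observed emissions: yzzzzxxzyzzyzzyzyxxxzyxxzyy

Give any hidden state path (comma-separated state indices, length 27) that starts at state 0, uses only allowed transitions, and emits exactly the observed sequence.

  pos 0: y in {0,4}, choose 0; start
  pos 1: z in {1,3}, choose 3; 0->3 ok
  pos 2: z in {1,3}, choose 1; 3->1 ok
  pos 3: z in {1,3}, choose 3; 1->3 ok
  pos 4: z in {1,3}, choose 1; 3->1 ok
  pos 5: x in {2}, choose 2; 1->2 ok
  pos 6: x in {2}, choose 2; 2->2 ok
  pos 7: z in {1,3}, choose 1; 2->1 ok
  pos 8: y in {0,4}, choose 0; 1->0 ok
  pos 9: z in {1,3}, choose 3; 0->3 ok
  pos 10: z in {1,3}, choose 3; 3->3 ok
  pos 11: y in {0,4}, choose 4; 3->4 ok
  pos 12: z in {1,3}, choose 3; 4->3 ok
  pos 13: z in {1,3}, choose 1; 3->1 ok
  pos 14: y in {0,4}, choose 0; 1->0 ok
  pos 15: z in {1,3}, choose 3; 0->3 ok
  pos 16: y in {0,4}, choose 4; 3->4 ok
  pos 17: x in {2}, choose 2; 4->2 ok
  pos 18: x in {2}, choose 2; 2->2 ok
  pos 19: x in {2}, choose 2; 2->2 ok
  pos 20: z in {1,3}, choose 1; 2->1 ok
  pos 21: y in {0,4}, choose 4; 1->4 ok
  pos 22: x in {2}, choose 2; 4->2 ok
  pos 23: x in {2}, choose 2; 2->2 ok
  pos 24: z in {1,3}, choose 1; 2->1 ok
  pos 25: y in {0,4}, choose 0; 1->0 ok
  pos 26: y in {0,4}, choose 4; 0->4 ok

0,3,1,3,1,2,2,1,0,3,3,4,3,1,0,3,4,2,2,2,1,4,2,2,1,0,4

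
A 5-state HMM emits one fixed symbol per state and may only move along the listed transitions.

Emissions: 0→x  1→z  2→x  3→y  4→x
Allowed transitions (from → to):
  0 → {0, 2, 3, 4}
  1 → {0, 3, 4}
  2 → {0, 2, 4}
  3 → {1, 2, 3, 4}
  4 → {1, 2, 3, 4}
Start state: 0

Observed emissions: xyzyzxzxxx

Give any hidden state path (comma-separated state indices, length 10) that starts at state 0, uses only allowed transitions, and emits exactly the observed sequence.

0,3,1,3,1,4,1,4,2,4

  [0] x  {0,2,4}  => 0  start
  [1] y  {3}  => 3  0->3 ok
  [2] z  {1}  => 1  3->1 ok
  [3] y  {3}  => 3  1->3 ok
  [4] z  {1}  => 1  3->1 ok
  [5] x  {0,2,4}  => 4  1->4 ok
  [6] z  {1}  => 1  4->1 ok
  [7] x  {0,2,4}  => 4  1->4 ok
  [8] x  {0,2,4}  => 2  4->2 ok
  [9] x  {0,2,4}  => 4  2->4 ok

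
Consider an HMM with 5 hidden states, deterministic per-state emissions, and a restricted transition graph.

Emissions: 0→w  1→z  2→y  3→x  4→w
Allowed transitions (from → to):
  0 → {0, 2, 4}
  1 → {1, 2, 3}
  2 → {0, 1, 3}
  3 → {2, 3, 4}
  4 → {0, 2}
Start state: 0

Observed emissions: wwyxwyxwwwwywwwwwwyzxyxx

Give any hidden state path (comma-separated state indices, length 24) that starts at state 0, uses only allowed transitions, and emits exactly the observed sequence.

0,4,2,3,4,2,3,4,0,0,4,2,0,0,0,0,0,0,2,1,3,2,3,3

  0: obs=w cand={0,4} pick 0 [start]
  1: obs=w cand={0,4} pick 4 [0->4 ok]
  2: obs=y cand={2} pick 2 [4->2 ok]
  3: obs=x cand={3} pick 3 [2->3 ok]
  4: obs=w cand={0,4} pick 4 [3->4 ok]
  5: obs=y cand={2} pick 2 [4->2 ok]
  6: obs=x cand={3} pick 3 [2->3 ok]
  7: obs=w cand={0,4} pick 4 [3->4 ok]
  8: obs=w cand={0,4} pick 0 [4->0 ok]
  9: obs=w cand={0,4} pick 0 [0->0 ok]
  10: obs=w cand={0,4} pick 4 [0->4 ok]
  11: obs=y cand={2} pick 2 [4->2 ok]
  12: obs=w cand={0,4} pick 0 [2->0 ok]
  13: obs=w cand={0,4} pick 0 [0->0 ok]
  14: obs=w cand={0,4} pick 0 [0->0 ok]
  15: obs=w cand={0,4} pick 0 [0->0 ok]
  16: obs=w cand={0,4} pick 0 [0->0 ok]
  17: obs=w cand={0,4} pick 0 [0->0 ok]
  18: obs=y cand={2} pick 2 [0->2 ok]
  19: obs=z cand={1} pick 1 [2->1 ok]
  20: obs=x cand={3} pick 3 [1->3 ok]
  21: obs=y cand={2} pick 2 [3->2 ok]
  22: obs=x cand={3} pick 3 [2->3 ok]
  23: obs=x cand={3} pick 3 [3->3 ok]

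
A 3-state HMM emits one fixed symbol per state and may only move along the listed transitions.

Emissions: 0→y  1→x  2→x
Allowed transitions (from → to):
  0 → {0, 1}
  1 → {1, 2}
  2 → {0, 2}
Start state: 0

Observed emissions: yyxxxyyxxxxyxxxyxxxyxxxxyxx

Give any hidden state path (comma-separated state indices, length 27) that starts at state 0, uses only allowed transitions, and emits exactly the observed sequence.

0,0,1,1,2,0,0,1,1,2,2,0,1,2,2,0,1,1,2,0,1,1,2,2,0,1,1

  0: obs=y cand={0} pick 0 [start]
  1: obs=y cand={0} pick 0 [0->0 ok]
  2: obs=x cand={1,2} pick 1 [0->1 ok]
  3: obs=x cand={1,2} pick 1 [1->1 ok]
  4: obs=x cand={1,2} pick 2 [1->2 ok]
  5: obs=y cand={0} pick 0 [2->0 ok]
  6: obs=y cand={0} pick 0 [0->0 ok]
  7: obs=x cand={1,2} pick 1 [0->1 ok]
  8: obs=x cand={1,2} pick 1 [1->1 ok]
  9: obs=x cand={1,2} pick 2 [1->2 ok]
  10: obs=x cand={1,2} pick 2 [2->2 ok]
  11: obs=y cand={0} pick 0 [2->0 ok]
  12: obs=x cand={1,2} pick 1 [0->1 ok]
  13: obs=x cand={1,2} pick 2 [1->2 ok]
  14: obs=x cand={1,2} pick 2 [2->2 ok]
  15: obs=y cand={0} pick 0 [2->0 ok]
  16: obs=x cand={1,2} pick 1 [0->1 ok]
  17: obs=x cand={1,2} pick 1 [1->1 ok]
  18: obs=x cand={1,2} pick 2 [1->2 ok]
  19: obs=y cand={0} pick 0 [2->0 ok]
  20: obs=x cand={1,2} pick 1 [0->1 ok]
  21: obs=x cand={1,2} pick 1 [1->1 ok]
  22: obs=x cand={1,2} pick 2 [1->2 ok]
  23: obs=x cand={1,2} pick 2 [2->2 ok]
  24: obs=y cand={0} pick 0 [2->0 ok]
  25: obs=x cand={1,2} pick 1 [0->1 ok]
  26: obs=x cand={1,2} pick 1 [1->1 ok]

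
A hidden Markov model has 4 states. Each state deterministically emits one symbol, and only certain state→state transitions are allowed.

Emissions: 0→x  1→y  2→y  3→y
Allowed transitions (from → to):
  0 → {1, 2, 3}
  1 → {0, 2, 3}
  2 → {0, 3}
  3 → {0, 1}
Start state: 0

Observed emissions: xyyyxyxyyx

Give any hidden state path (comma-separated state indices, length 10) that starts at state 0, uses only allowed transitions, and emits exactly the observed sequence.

  0: obs=x cand={0} pick 0 [start]
  1: obs=y cand={1,2,3} pick 3 [0->3 ok]
  2: obs=y cand={1,2,3} pick 1 [3->1 ok]
  3: obs=y cand={1,2,3} pick 2 [1->2 ok]
  4: obs=x cand={0} pick 0 [2->0 ok]
  5: obs=y cand={1,2,3} pick 3 [0->3 ok]
  6: obs=x cand={0} pick 0 [3->0 ok]
  7: obs=y cand={1,2,3} pick 3 [0->3 ok]
  8: obs=y cand={1,2,3} pick 1 [3->1 ok]
  9: obs=x cand={0} pick 0 [1->0 ok]

0,3,1,2,0,3,0,3,1,0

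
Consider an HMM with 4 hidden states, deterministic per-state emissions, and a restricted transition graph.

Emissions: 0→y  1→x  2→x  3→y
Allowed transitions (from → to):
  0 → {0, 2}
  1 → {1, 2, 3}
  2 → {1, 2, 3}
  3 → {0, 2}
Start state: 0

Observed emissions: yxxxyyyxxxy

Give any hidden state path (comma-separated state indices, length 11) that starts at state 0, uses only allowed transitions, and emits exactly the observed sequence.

  t0 'y' -> {0,3}, take 0 (start)
  t1 'x' -> {1,2}, take 2 (0->2 ok)
  t2 'x' -> {1,2}, take 2 (2->2 ok)
  t3 'x' -> {1,2}, take 1 (2->1 ok)
  t4 'y' -> {0,3}, take 3 (1->3 ok)
  t5 'y' -> {0,3}, take 0 (3->0 ok)
  t6 'y' -> {0,3}, take 0 (0->0 ok)
  t7 'x' -> {1,2}, take 2 (0->2 ok)
  t8 'x' -> {1,2}, take 1 (2->1 ok)
  t9 'x' -> {1,2}, take 1 (1->1 ok)
  t10 'y' -> {0,3}, take 3 (1->3 ok)

0,2,2,1,3,0,0,2,1,1,3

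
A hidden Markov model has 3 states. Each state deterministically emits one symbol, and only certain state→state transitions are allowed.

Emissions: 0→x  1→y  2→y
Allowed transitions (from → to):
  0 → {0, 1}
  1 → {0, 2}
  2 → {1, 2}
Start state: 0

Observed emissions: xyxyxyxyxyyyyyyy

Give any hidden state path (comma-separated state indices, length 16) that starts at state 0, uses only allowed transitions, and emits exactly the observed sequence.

0,1,0,1,0,1,0,1,0,1,2,2,2,2,2,1

  [0] x  {0}  => 0  start
  [1] y  {1,2}  => 1  0->1 ok
  [2] x  {0}  => 0  1->0 ok
  [3] y  {1,2}  => 1  0->1 ok
  [4] x  {0}  => 0  1->0 ok
  [5] y  {1,2}  => 1  0->1 ok
  [6] x  {0}  => 0  1->0 ok
  [7] y  {1,2}  => 1  0->1 ok
  [8] x  {0}  => 0  1->0 ok
  [9] y  {1,2}  => 1  0->1 ok
  [10] y  {1,2}  => 2  1->2 ok
  [11] y  {1,2}  => 2  2->2 ok
  [12] y  {1,2}  => 2  2->2 ok
  [13] y  {1,2}  => 2  2->2 ok
  [14] y  {1,2}  => 2  2->2 ok
  [15] y  {1,2}  => 1  2->1 ok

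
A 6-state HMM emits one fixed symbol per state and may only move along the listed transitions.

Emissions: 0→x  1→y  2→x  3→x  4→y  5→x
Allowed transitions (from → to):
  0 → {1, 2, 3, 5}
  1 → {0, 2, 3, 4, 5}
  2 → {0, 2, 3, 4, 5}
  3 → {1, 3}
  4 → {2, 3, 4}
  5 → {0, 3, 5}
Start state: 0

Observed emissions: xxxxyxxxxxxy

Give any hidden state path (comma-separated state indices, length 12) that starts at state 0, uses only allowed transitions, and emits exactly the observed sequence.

0,5,3,3,1,5,5,3,3,3,3,1

  [0] x  {0,2,3,5}  => 0  start
  [1] x  {0,2,3,5}  => 5  0->5 ok
  [2] x  {0,2,3,5}  => 3  5->3 ok
  [3] x  {0,2,3,5}  => 3  3->3 ok
  [4] y  {1,4}  => 1  3->1 ok
  [5] x  {0,2,3,5}  => 5  1->5 ok
  [6] x  {0,2,3,5}  => 5  5->5 ok
  [7] x  {0,2,3,5}  => 3  5->3 ok
  [8] x  {0,2,3,5}  => 3  3->3 ok
  [9] x  {0,2,3,5}  => 3  3->3 ok
  [10] x  {0,2,3,5}  => 3  3->3 ok
  [11] y  {1,4}  => 1  3->1 ok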